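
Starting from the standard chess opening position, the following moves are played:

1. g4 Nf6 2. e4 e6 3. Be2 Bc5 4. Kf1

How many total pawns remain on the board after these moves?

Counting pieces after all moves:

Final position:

  a b c d e f g h
  ─────────────────
8│♜ ♞ ♝ ♛ ♚ · · ♜│8
7│♟ ♟ ♟ ♟ · ♟ ♟ ♟│7
6│· · · · ♟ ♞ · ·│6
5│· · ♝ · · · · ·│5
4│· · · · ♙ · ♙ ·│4
3│· · · · · · · ·│3
2│♙ ♙ ♙ ♙ ♗ ♙ · ♙│2
1│♖ ♘ ♗ ♕ · ♔ ♘ ♖│1
  ─────────────────
  a b c d e f g h


16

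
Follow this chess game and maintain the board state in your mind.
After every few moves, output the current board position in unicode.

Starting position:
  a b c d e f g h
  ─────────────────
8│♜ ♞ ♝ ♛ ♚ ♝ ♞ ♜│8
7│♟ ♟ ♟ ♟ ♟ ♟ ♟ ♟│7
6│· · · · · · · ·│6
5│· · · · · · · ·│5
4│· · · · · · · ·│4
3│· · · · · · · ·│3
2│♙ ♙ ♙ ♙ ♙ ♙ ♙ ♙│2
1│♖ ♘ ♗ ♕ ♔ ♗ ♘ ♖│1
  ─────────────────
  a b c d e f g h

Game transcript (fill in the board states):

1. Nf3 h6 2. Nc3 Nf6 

  a b c d e f g h
  ─────────────────
8│♜ ♞ ♝ ♛ ♚ ♝ · ♜│8
7│♟ ♟ ♟ ♟ ♟ ♟ ♟ ·│7
6│· · · · · ♞ · ♟│6
5│· · · · · · · ·│5
4│· · · · · · · ·│4
3│· · ♘ · · ♘ · ·│3
2│♙ ♙ ♙ ♙ ♙ ♙ ♙ ♙│2
1│♖ · ♗ ♕ ♔ ♗ · ♖│1
  ─────────────────
  a b c d e f g h

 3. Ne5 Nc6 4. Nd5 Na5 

  a b c d e f g h
  ─────────────────
8│♜ · ♝ ♛ ♚ ♝ · ♜│8
7│♟ ♟ ♟ ♟ ♟ ♟ ♟ ·│7
6│· · · · · ♞ · ♟│6
5│♞ · · ♘ ♘ · · ·│5
4│· · · · · · · ·│4
3│· · · · · · · ·│3
2│♙ ♙ ♙ ♙ ♙ ♙ ♙ ♙│2
1│♖ · ♗ ♕ ♔ ♗ · ♖│1
  ─────────────────
  a b c d e f g h

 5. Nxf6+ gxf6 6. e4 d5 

  a b c d e f g h
  ─────────────────
8│♜ · ♝ ♛ ♚ ♝ · ♜│8
7│♟ ♟ ♟ · ♟ ♟ · ·│7
6│· · · · · ♟ · ♟│6
5│♞ · · ♟ ♘ · · ·│5
4│· · · · ♙ · · ·│4
3│· · · · · · · ·│3
2│♙ ♙ ♙ ♙ · ♙ ♙ ♙│2
1│♖ · ♗ ♕ ♔ ♗ · ♖│1
  ─────────────────
  a b c d e f g h

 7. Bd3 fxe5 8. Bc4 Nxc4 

  a b c d e f g h
  ─────────────────
8│♜ · ♝ ♛ ♚ ♝ · ♜│8
7│♟ ♟ ♟ · ♟ ♟ · ·│7
6│· · · · · · · ♟│6
5│· · · ♟ ♟ · · ·│5
4│· · ♞ · ♙ · · ·│4
3│· · · · · · · ·│3
2│♙ ♙ ♙ ♙ · ♙ ♙ ♙│2
1│♖ · ♗ ♕ ♔ · · ♖│1
  ─────────────────
  a b c d e f g h

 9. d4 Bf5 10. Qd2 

  a b c d e f g h
  ─────────────────
8│♜ · · ♛ ♚ ♝ · ♜│8
7│♟ ♟ ♟ · ♟ ♟ · ·│7
6│· · · · · · · ♟│6
5│· · · ♟ ♟ ♝ · ·│5
4│· · ♞ ♙ ♙ · · ·│4
3│· · · · · · · ·│3
2│♙ ♙ ♙ ♕ · ♙ ♙ ♙│2
1│♖ · ♗ · ♔ · · ♖│1
  ─────────────────
  a b c d e f g h


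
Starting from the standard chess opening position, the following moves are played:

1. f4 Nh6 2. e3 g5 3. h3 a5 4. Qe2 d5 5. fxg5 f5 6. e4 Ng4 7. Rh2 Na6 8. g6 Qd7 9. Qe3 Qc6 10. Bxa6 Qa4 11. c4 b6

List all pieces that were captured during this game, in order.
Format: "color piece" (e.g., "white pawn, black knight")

Tracking captures:
  fxg5: captured black pawn
  Bxa6: captured black knight

black pawn, black knight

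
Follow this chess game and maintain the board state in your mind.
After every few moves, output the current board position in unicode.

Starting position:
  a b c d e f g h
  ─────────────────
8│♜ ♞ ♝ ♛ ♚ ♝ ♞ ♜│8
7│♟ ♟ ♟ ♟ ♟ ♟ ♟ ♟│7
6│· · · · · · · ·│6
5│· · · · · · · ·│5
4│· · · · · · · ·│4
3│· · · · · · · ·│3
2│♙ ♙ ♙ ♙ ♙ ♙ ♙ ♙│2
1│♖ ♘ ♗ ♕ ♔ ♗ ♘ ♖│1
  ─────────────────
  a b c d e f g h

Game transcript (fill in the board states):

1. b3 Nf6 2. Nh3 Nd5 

  a b c d e f g h
  ─────────────────
8│♜ ♞ ♝ ♛ ♚ ♝ · ♜│8
7│♟ ♟ ♟ ♟ ♟ ♟ ♟ ♟│7
6│· · · · · · · ·│6
5│· · · ♞ · · · ·│5
4│· · · · · · · ·│4
3│· ♙ · · · · · ♘│3
2│♙ · ♙ ♙ ♙ ♙ ♙ ♙│2
1│♖ ♘ ♗ ♕ ♔ ♗ · ♖│1
  ─────────────────
  a b c d e f g h

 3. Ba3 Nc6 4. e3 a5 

  a b c d e f g h
  ─────────────────
8│♜ · ♝ ♛ ♚ ♝ · ♜│8
7│· ♟ ♟ ♟ ♟ ♟ ♟ ♟│7
6│· · ♞ · · · · ·│6
5│♟ · · ♞ · · · ·│5
4│· · · · · · · ·│4
3│♗ ♙ · · ♙ · · ♘│3
2│♙ · ♙ ♙ · ♙ ♙ ♙│2
1│♖ ♘ · ♕ ♔ ♗ · ♖│1
  ─────────────────
  a b c d e f g h

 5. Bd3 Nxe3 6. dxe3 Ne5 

  a b c d e f g h
  ─────────────────
8│♜ · ♝ ♛ ♚ ♝ · ♜│8
7│· ♟ ♟ ♟ ♟ ♟ ♟ ♟│7
6│· · · · · · · ·│6
5│♟ · · · ♞ · · ·│5
4│· · · · · · · ·│4
3│♗ ♙ · ♗ ♙ · · ♘│3
2│♙ · ♙ · · ♙ ♙ ♙│2
1│♖ ♘ · ♕ ♔ · · ♖│1
  ─────────────────
  a b c d e f g h

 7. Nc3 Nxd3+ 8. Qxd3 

  a b c d e f g h
  ─────────────────
8│♜ · ♝ ♛ ♚ ♝ · ♜│8
7│· ♟ ♟ ♟ ♟ ♟ ♟ ♟│7
6│· · · · · · · ·│6
5│♟ · · · · · · ·│5
4│· · · · · · · ·│4
3│♗ ♙ ♘ ♕ ♙ · · ♘│3
2│♙ · ♙ · · ♙ ♙ ♙│2
1│♖ · · · ♔ · · ♖│1
  ─────────────────
  a b c d e f g h


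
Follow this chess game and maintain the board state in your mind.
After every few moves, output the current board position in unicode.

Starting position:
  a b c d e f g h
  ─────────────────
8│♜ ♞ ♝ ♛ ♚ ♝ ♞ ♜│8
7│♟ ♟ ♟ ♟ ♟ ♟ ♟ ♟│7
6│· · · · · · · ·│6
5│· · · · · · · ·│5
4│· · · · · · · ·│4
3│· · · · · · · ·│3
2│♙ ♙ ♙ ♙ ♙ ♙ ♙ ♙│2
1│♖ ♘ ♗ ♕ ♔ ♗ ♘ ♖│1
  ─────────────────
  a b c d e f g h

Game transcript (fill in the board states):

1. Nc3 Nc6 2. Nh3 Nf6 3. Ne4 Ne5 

  a b c d e f g h
  ─────────────────
8│♜ · ♝ ♛ ♚ ♝ · ♜│8
7│♟ ♟ ♟ ♟ ♟ ♟ ♟ ♟│7
6│· · · · · ♞ · ·│6
5│· · · · ♞ · · ·│5
4│· · · · ♘ · · ·│4
3│· · · · · · · ♘│3
2│♙ ♙ ♙ ♙ ♙ ♙ ♙ ♙│2
1│♖ · ♗ ♕ ♔ ♗ · ♖│1
  ─────────────────
  a b c d e f g h

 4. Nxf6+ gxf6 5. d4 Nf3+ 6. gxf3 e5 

  a b c d e f g h
  ─────────────────
8│♜ · ♝ ♛ ♚ ♝ · ♜│8
7│♟ ♟ ♟ ♟ · ♟ · ♟│7
6│· · · · · ♟ · ·│6
5│· · · · ♟ · · ·│5
4│· · · ♙ · · · ·│4
3│· · · · · ♙ · ♘│3
2│♙ ♙ ♙ · ♙ ♙ · ♙│2
1│♖ · ♗ ♕ ♔ ♗ · ♖│1
  ─────────────────
  a b c d e f g h

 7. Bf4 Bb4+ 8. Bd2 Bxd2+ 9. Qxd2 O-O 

  a b c d e f g h
  ─────────────────
8│♜ · ♝ ♛ · ♜ ♚ ·│8
7│♟ ♟ ♟ ♟ · ♟ · ♟│7
6│· · · · · ♟ · ·│6
5│· · · · ♟ · · ·│5
4│· · · ♙ · · · ·│4
3│· · · · · ♙ · ♘│3
2│♙ ♙ ♙ ♕ ♙ ♙ · ♙│2
1│♖ · · · ♔ ♗ · ♖│1
  ─────────────────
  a b c d e f g h

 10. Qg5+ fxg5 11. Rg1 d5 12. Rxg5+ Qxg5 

  a b c d e f g h
  ─────────────────
8│♜ · ♝ · · ♜ ♚ ·│8
7│♟ ♟ ♟ · · ♟ · ♟│7
6│· · · · · · · ·│6
5│· · · ♟ ♟ · ♛ ·│5
4│· · · ♙ · · · ·│4
3│· · · · · ♙ · ♘│3
2│♙ ♙ ♙ · ♙ ♙ · ♙│2
1│♖ · · · ♔ ♗ · ·│1
  ─────────────────
  a b c d e f g h

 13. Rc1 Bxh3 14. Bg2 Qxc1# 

  a b c d e f g h
  ─────────────────
8│♜ · · · · ♜ ♚ ·│8
7│♟ ♟ ♟ · · ♟ · ♟│7
6│· · · · · · · ·│6
5│· · · ♟ ♟ · · ·│5
4│· · · ♙ · · · ·│4
3│· · · · · ♙ · ♝│3
2│♙ ♙ ♙ · ♙ ♙ ♗ ♙│2
1│· · ♛ · ♔ · · ·│1
  ─────────────────
  a b c d e f g h


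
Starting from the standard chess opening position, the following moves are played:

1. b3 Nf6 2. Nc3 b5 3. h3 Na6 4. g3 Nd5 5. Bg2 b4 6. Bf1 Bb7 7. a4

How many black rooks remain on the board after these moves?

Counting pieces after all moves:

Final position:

  a b c d e f g h
  ─────────────────
8│♜ · · ♛ ♚ ♝ · ♜│8
7│♟ ♝ ♟ ♟ ♟ ♟ ♟ ♟│7
6│♞ · · · · · · ·│6
5│· · · ♞ · · · ·│5
4│♙ ♟ · · · · · ·│4
3│· ♙ ♘ · · · ♙ ♙│3
2│· · ♙ ♙ ♙ ♙ · ·│2
1│♖ · ♗ ♕ ♔ ♗ ♘ ♖│1
  ─────────────────
  a b c d e f g h


2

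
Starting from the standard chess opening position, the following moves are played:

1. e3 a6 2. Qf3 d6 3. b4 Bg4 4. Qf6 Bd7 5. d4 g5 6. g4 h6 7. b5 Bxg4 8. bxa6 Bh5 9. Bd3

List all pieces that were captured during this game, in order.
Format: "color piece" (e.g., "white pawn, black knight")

Tracking captures:
  Bxg4: captured white pawn
  bxa6: captured black pawn

white pawn, black pawn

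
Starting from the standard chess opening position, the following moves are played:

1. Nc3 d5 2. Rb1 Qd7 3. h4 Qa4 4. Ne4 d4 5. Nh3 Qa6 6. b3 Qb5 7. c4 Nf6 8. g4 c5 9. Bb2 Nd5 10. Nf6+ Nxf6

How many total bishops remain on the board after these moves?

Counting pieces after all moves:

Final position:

  a b c d e f g h
  ─────────────────
8│♜ ♞ ♝ · ♚ ♝ · ♜│8
7│♟ ♟ · · ♟ ♟ ♟ ♟│7
6│· · · · · ♞ · ·│6
5│· ♛ ♟ · · · · ·│5
4│· · ♙ ♟ · · ♙ ♙│4
3│· ♙ · · · · · ♘│3
2│♙ ♗ · ♙ ♙ ♙ · ·│2
1│· ♖ · ♕ ♔ ♗ · ♖│1
  ─────────────────
  a b c d e f g h


4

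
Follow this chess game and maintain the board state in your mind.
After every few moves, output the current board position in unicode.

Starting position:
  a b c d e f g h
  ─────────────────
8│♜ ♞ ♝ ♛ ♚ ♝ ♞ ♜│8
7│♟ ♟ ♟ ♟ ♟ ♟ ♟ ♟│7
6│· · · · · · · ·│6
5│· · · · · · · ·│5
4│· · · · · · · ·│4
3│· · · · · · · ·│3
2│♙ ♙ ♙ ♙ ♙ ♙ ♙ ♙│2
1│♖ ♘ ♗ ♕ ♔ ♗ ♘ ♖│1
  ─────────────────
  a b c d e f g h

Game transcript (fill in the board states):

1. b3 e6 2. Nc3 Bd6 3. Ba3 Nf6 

  a b c d e f g h
  ─────────────────
8│♜ ♞ ♝ ♛ ♚ · · ♜│8
7│♟ ♟ ♟ ♟ · ♟ ♟ ♟│7
6│· · · ♝ ♟ ♞ · ·│6
5│· · · · · · · ·│5
4│· · · · · · · ·│4
3│♗ ♙ ♘ · · · · ·│3
2│♙ · ♙ ♙ ♙ ♙ ♙ ♙│2
1│♖ · · ♕ ♔ ♗ ♘ ♖│1
  ─────────────────
  a b c d e f g h

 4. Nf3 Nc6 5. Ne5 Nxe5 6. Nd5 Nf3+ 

  a b c d e f g h
  ─────────────────
8│♜ · ♝ ♛ ♚ · · ♜│8
7│♟ ♟ ♟ ♟ · ♟ ♟ ♟│7
6│· · · ♝ ♟ ♞ · ·│6
5│· · · ♘ · · · ·│5
4│· · · · · · · ·│4
3│♗ ♙ · · · ♞ · ·│3
2│♙ · ♙ ♙ ♙ ♙ ♙ ♙│2
1│♖ · · ♕ ♔ ♗ · ♖│1
  ─────────────────
  a b c d e f g h

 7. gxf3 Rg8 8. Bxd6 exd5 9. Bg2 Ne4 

  a b c d e f g h
  ─────────────────
8│♜ · ♝ ♛ ♚ · ♜ ·│8
7│♟ ♟ ♟ ♟ · ♟ ♟ ♟│7
6│· · · ♗ · · · ·│6
5│· · · ♟ · · · ·│5
4│· · · · ♞ · · ·│4
3│· ♙ · · · ♙ · ·│3
2│♙ · ♙ ♙ ♙ ♙ ♗ ♙│2
1│♖ · · ♕ ♔ · · ♖│1
  ─────────────────
  a b c d e f g h

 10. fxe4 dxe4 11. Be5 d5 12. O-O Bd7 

  a b c d e f g h
  ─────────────────
8│♜ · · ♛ ♚ · ♜ ·│8
7│♟ ♟ ♟ ♝ · ♟ ♟ ♟│7
6│· · · · · · · ·│6
5│· · · ♟ ♗ · · ·│5
4│· · · · ♟ · · ·│4
3│· ♙ · · · · · ·│3
2│♙ · ♙ ♙ ♙ ♙ ♗ ♙│2
1│♖ · · ♕ · ♖ ♔ ·│1
  ─────────────────
  a b c d e f g h

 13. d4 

  a b c d e f g h
  ─────────────────
8│♜ · · ♛ ♚ · ♜ ·│8
7│♟ ♟ ♟ ♝ · ♟ ♟ ♟│7
6│· · · · · · · ·│6
5│· · · ♟ ♗ · · ·│5
4│· · · ♙ ♟ · · ·│4
3│· ♙ · · · · · ·│3
2│♙ · ♙ · ♙ ♙ ♗ ♙│2
1│♖ · · ♕ · ♖ ♔ ·│1
  ─────────────────
  a b c d e f g h


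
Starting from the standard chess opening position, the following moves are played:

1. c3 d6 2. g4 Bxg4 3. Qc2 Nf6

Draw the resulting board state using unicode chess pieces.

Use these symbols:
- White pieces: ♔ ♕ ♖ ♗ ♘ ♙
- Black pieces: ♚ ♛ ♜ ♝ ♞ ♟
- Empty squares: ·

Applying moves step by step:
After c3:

♜ ♞ ♝ ♛ ♚ ♝ ♞ ♜
♟ ♟ ♟ ♟ ♟ ♟ ♟ ♟
· · · · · · · ·
· · · · · · · ·
· · · · · · · ·
· · ♙ · · · · ·
♙ ♙ · ♙ ♙ ♙ ♙ ♙
♖ ♘ ♗ ♕ ♔ ♗ ♘ ♖


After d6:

♜ ♞ ♝ ♛ ♚ ♝ ♞ ♜
♟ ♟ ♟ · ♟ ♟ ♟ ♟
· · · ♟ · · · ·
· · · · · · · ·
· · · · · · · ·
· · ♙ · · · · ·
♙ ♙ · ♙ ♙ ♙ ♙ ♙
♖ ♘ ♗ ♕ ♔ ♗ ♘ ♖


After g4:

♜ ♞ ♝ ♛ ♚ ♝ ♞ ♜
♟ ♟ ♟ · ♟ ♟ ♟ ♟
· · · ♟ · · · ·
· · · · · · · ·
· · · · · · ♙ ·
· · ♙ · · · · ·
♙ ♙ · ♙ ♙ ♙ · ♙
♖ ♘ ♗ ♕ ♔ ♗ ♘ ♖


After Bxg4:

♜ ♞ · ♛ ♚ ♝ ♞ ♜
♟ ♟ ♟ · ♟ ♟ ♟ ♟
· · · ♟ · · · ·
· · · · · · · ·
· · · · · · ♝ ·
· · ♙ · · · · ·
♙ ♙ · ♙ ♙ ♙ · ♙
♖ ♘ ♗ ♕ ♔ ♗ ♘ ♖


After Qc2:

♜ ♞ · ♛ ♚ ♝ ♞ ♜
♟ ♟ ♟ · ♟ ♟ ♟ ♟
· · · ♟ · · · ·
· · · · · · · ·
· · · · · · ♝ ·
· · ♙ · · · · ·
♙ ♙ ♕ ♙ ♙ ♙ · ♙
♖ ♘ ♗ · ♔ ♗ ♘ ♖


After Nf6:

♜ ♞ · ♛ ♚ ♝ · ♜
♟ ♟ ♟ · ♟ ♟ ♟ ♟
· · · ♟ · ♞ · ·
· · · · · · · ·
· · · · · · ♝ ·
· · ♙ · · · · ·
♙ ♙ ♕ ♙ ♙ ♙ · ♙
♖ ♘ ♗ · ♔ ♗ ♘ ♖



  a b c d e f g h
  ─────────────────
8│♜ ♞ · ♛ ♚ ♝ · ♜│8
7│♟ ♟ ♟ · ♟ ♟ ♟ ♟│7
6│· · · ♟ · ♞ · ·│6
5│· · · · · · · ·│5
4│· · · · · · ♝ ·│4
3│· · ♙ · · · · ·│3
2│♙ ♙ ♕ ♙ ♙ ♙ · ♙│2
1│♖ ♘ ♗ · ♔ ♗ ♘ ♖│1
  ─────────────────
  a b c d e f g h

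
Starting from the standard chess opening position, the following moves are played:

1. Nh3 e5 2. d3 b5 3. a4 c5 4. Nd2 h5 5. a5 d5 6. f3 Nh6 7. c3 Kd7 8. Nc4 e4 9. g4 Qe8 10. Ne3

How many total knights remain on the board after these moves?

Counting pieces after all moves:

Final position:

  a b c d e f g h
  ─────────────────
8│♜ ♞ ♝ · ♛ ♝ · ♜│8
7│♟ · · ♚ · ♟ ♟ ·│7
6│· · · · · · · ♞│6
5│♙ ♟ ♟ ♟ · · · ♟│5
4│· · · · ♟ · ♙ ·│4
3│· · ♙ ♙ ♘ ♙ · ♘│3
2│· ♙ · · ♙ · · ♙│2
1│♖ · ♗ ♕ ♔ ♗ · ♖│1
  ─────────────────
  a b c d e f g h


4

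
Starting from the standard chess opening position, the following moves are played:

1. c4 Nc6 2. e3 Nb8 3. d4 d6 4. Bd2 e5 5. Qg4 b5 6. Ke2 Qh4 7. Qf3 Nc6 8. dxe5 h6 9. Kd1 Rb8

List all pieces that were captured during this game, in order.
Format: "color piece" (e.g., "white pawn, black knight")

Tracking captures:
  dxe5: captured black pawn

black pawn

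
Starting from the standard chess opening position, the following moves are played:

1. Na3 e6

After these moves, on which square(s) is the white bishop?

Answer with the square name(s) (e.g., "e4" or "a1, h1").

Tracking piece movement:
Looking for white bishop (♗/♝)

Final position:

  a b c d e f g h
  ─────────────────
8│♜ ♞ ♝ ♛ ♚ ♝ ♞ ♜│8
7│♟ ♟ ♟ ♟ · ♟ ♟ ♟│7
6│· · · · ♟ · · ·│6
5│· · · · · · · ·│5
4│· · · · · · · ·│4
3│♘ · · · · · · ·│3
2│♙ ♙ ♙ ♙ ♙ ♙ ♙ ♙│2
1│♖ · ♗ ♕ ♔ ♗ ♘ ♖│1
  ─────────────────
  a b c d e f g h


c1, f1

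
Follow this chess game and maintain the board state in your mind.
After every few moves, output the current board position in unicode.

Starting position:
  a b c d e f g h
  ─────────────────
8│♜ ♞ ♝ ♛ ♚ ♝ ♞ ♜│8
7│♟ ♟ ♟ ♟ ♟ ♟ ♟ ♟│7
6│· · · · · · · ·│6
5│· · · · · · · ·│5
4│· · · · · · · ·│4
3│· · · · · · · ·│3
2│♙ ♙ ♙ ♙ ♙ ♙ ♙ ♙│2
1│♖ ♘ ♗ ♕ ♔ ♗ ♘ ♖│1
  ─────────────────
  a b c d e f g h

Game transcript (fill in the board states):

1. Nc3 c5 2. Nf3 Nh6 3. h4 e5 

  a b c d e f g h
  ─────────────────
8│♜ ♞ ♝ ♛ ♚ ♝ · ♜│8
7│♟ ♟ · ♟ · ♟ ♟ ♟│7
6│· · · · · · · ♞│6
5│· · ♟ · ♟ · · ·│5
4│· · · · · · · ♙│4
3│· · ♘ · · ♘ · ·│3
2│♙ ♙ ♙ ♙ ♙ ♙ ♙ ·│2
1│♖ · ♗ ♕ ♔ ♗ · ♖│1
  ─────────────────
  a b c d e f g h

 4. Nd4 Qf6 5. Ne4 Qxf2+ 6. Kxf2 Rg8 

  a b c d e f g h
  ─────────────────
8│♜ ♞ ♝ · ♚ ♝ ♜ ·│8
7│♟ ♟ · ♟ · ♟ ♟ ♟│7
6│· · · · · · · ♞│6
5│· · ♟ · ♟ · · ·│5
4│· · · ♘ ♘ · · ♙│4
3│· · · · · · · ·│3
2│♙ ♙ ♙ ♙ ♙ ♔ ♙ ·│2
1│♖ · ♗ ♕ · ♗ · ♖│1
  ─────────────────
  a b c d e f g h

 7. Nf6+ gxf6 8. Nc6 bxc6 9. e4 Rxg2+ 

  a b c d e f g h
  ─────────────────
8│♜ ♞ ♝ · ♚ ♝ · ·│8
7│♟ · · ♟ · ♟ · ♟│7
6│· · ♟ · · ♟ · ♞│6
5│· · ♟ · ♟ · · ·│5
4│· · · · ♙ · · ♙│4
3│· · · · · · · ·│3
2│♙ ♙ ♙ ♙ · ♔ ♜ ·│2
1│♖ · ♗ ♕ · ♗ · ♖│1
  ─────────────────
  a b c d e f g h

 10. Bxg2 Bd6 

  a b c d e f g h
  ─────────────────
8│♜ ♞ ♝ · ♚ · · ·│8
7│♟ · · ♟ · ♟ · ♟│7
6│· · ♟ ♝ · ♟ · ♞│6
5│· · ♟ · ♟ · · ·│5
4│· · · · ♙ · · ♙│4
3│· · · · · · · ·│3
2│♙ ♙ ♙ ♙ · ♔ ♗ ·│2
1│♖ · ♗ ♕ · · · ♖│1
  ─────────────────
  a b c d e f g h


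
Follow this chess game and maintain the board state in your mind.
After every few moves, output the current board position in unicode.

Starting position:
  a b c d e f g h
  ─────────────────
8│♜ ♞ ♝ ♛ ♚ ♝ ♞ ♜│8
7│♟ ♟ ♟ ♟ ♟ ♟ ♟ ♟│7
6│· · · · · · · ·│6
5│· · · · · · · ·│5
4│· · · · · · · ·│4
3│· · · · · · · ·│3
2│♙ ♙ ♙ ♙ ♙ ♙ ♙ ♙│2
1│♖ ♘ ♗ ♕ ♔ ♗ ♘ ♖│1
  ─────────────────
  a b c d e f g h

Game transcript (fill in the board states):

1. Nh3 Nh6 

  a b c d e f g h
  ─────────────────
8│♜ ♞ ♝ ♛ ♚ ♝ · ♜│8
7│♟ ♟ ♟ ♟ ♟ ♟ ♟ ♟│7
6│· · · · · · · ♞│6
5│· · · · · · · ·│5
4│· · · · · · · ·│4
3│· · · · · · · ♘│3
2│♙ ♙ ♙ ♙ ♙ ♙ ♙ ♙│2
1│♖ ♘ ♗ ♕ ♔ ♗ · ♖│1
  ─────────────────
  a b c d e f g h

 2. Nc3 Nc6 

  a b c d e f g h
  ─────────────────
8│♜ · ♝ ♛ ♚ ♝ · ♜│8
7│♟ ♟ ♟ ♟ ♟ ♟ ♟ ♟│7
6│· · ♞ · · · · ♞│6
5│· · · · · · · ·│5
4│· · · · · · · ·│4
3│· · ♘ · · · · ♘│3
2│♙ ♙ ♙ ♙ ♙ ♙ ♙ ♙│2
1│♖ · ♗ ♕ ♔ ♗ · ♖│1
  ─────────────────
  a b c d e f g h

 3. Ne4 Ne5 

  a b c d e f g h
  ─────────────────
8│♜ · ♝ ♛ ♚ ♝ · ♜│8
7│♟ ♟ ♟ ♟ ♟ ♟ ♟ ♟│7
6│· · · · · · · ♞│6
5│· · · · ♞ · · ·│5
4│· · · · ♘ · · ·│4
3│· · · · · · · ♘│3
2│♙ ♙ ♙ ♙ ♙ ♙ ♙ ♙│2
1│♖ · ♗ ♕ ♔ ♗ · ♖│1
  ─────────────────
  a b c d e f g h

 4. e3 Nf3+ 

  a b c d e f g h
  ─────────────────
8│♜ · ♝ ♛ ♚ ♝ · ♜│8
7│♟ ♟ ♟ ♟ ♟ ♟ ♟ ♟│7
6│· · · · · · · ♞│6
5│· · · · · · · ·│5
4│· · · · ♘ · · ·│4
3│· · · · ♙ ♞ · ♘│3
2│♙ ♙ ♙ ♙ · ♙ ♙ ♙│2
1│♖ · ♗ ♕ ♔ ♗ · ♖│1
  ─────────────────
  a b c d e f g h

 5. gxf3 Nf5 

  a b c d e f g h
  ─────────────────
8│♜ · ♝ ♛ ♚ ♝ · ♜│8
7│♟ ♟ ♟ ♟ ♟ ♟ ♟ ♟│7
6│· · · · · · · ·│6
5│· · · · · ♞ · ·│5
4│· · · · ♘ · · ·│4
3│· · · · ♙ ♙ · ♘│3
2│♙ ♙ ♙ ♙ · ♙ · ♙│2
1│♖ · ♗ ♕ ♔ ♗ · ♖│1
  ─────────────────
  a b c d e f g h



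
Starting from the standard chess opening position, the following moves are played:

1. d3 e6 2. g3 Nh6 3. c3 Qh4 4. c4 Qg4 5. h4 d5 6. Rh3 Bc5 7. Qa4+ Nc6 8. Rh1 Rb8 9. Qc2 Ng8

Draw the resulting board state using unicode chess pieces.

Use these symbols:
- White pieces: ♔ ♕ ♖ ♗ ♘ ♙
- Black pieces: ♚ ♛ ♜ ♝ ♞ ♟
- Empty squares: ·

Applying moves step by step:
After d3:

♜ ♞ ♝ ♛ ♚ ♝ ♞ ♜
♟ ♟ ♟ ♟ ♟ ♟ ♟ ♟
· · · · · · · ·
· · · · · · · ·
· · · · · · · ·
· · · ♙ · · · ·
♙ ♙ ♙ · ♙ ♙ ♙ ♙
♖ ♘ ♗ ♕ ♔ ♗ ♘ ♖


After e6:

♜ ♞ ♝ ♛ ♚ ♝ ♞ ♜
♟ ♟ ♟ ♟ · ♟ ♟ ♟
· · · · ♟ · · ·
· · · · · · · ·
· · · · · · · ·
· · · ♙ · · · ·
♙ ♙ ♙ · ♙ ♙ ♙ ♙
♖ ♘ ♗ ♕ ♔ ♗ ♘ ♖


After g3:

♜ ♞ ♝ ♛ ♚ ♝ ♞ ♜
♟ ♟ ♟ ♟ · ♟ ♟ ♟
· · · · ♟ · · ·
· · · · · · · ·
· · · · · · · ·
· · · ♙ · · ♙ ·
♙ ♙ ♙ · ♙ ♙ · ♙
♖ ♘ ♗ ♕ ♔ ♗ ♘ ♖


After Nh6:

♜ ♞ ♝ ♛ ♚ ♝ · ♜
♟ ♟ ♟ ♟ · ♟ ♟ ♟
· · · · ♟ · · ♞
· · · · · · · ·
· · · · · · · ·
· · · ♙ · · ♙ ·
♙ ♙ ♙ · ♙ ♙ · ♙
♖ ♘ ♗ ♕ ♔ ♗ ♘ ♖


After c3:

♜ ♞ ♝ ♛ ♚ ♝ · ♜
♟ ♟ ♟ ♟ · ♟ ♟ ♟
· · · · ♟ · · ♞
· · · · · · · ·
· · · · · · · ·
· · ♙ ♙ · · ♙ ·
♙ ♙ · · ♙ ♙ · ♙
♖ ♘ ♗ ♕ ♔ ♗ ♘ ♖


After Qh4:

♜ ♞ ♝ · ♚ ♝ · ♜
♟ ♟ ♟ ♟ · ♟ ♟ ♟
· · · · ♟ · · ♞
· · · · · · · ·
· · · · · · · ♛
· · ♙ ♙ · · ♙ ·
♙ ♙ · · ♙ ♙ · ♙
♖ ♘ ♗ ♕ ♔ ♗ ♘ ♖


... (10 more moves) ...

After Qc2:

· ♜ ♝ · ♚ · · ♜
♟ ♟ ♟ · · ♟ ♟ ♟
· · ♞ · ♟ · · ♞
· · ♝ ♟ · · · ·
· · ♙ · · · ♛ ♙
· · · ♙ · · ♙ ·
♙ ♙ ♕ · ♙ ♙ · ·
♖ ♘ ♗ · ♔ ♗ ♘ ♖


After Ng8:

· ♜ ♝ · ♚ · ♞ ♜
♟ ♟ ♟ · · ♟ ♟ ♟
· · ♞ · ♟ · · ·
· · ♝ ♟ · · · ·
· · ♙ · · · ♛ ♙
· · · ♙ · · ♙ ·
♙ ♙ ♕ · ♙ ♙ · ·
♖ ♘ ♗ · ♔ ♗ ♘ ♖



  a b c d e f g h
  ─────────────────
8│· ♜ ♝ · ♚ · ♞ ♜│8
7│♟ ♟ ♟ · · ♟ ♟ ♟│7
6│· · ♞ · ♟ · · ·│6
5│· · ♝ ♟ · · · ·│5
4│· · ♙ · · · ♛ ♙│4
3│· · · ♙ · · ♙ ·│3
2│♙ ♙ ♕ · ♙ ♙ · ·│2
1│♖ ♘ ♗ · ♔ ♗ ♘ ♖│1
  ─────────────────
  a b c d e f g h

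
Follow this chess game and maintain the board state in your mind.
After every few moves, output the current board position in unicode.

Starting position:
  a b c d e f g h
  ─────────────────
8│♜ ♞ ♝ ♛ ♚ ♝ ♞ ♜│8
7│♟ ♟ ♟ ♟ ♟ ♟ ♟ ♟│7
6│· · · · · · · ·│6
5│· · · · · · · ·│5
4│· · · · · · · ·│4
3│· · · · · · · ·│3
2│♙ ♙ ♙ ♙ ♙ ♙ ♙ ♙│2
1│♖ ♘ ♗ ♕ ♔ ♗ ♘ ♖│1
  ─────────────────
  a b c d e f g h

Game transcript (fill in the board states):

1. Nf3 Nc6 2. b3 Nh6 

  a b c d e f g h
  ─────────────────
8│♜ · ♝ ♛ ♚ ♝ · ♜│8
7│♟ ♟ ♟ ♟ ♟ ♟ ♟ ♟│7
6│· · ♞ · · · · ♞│6
5│· · · · · · · ·│5
4│· · · · · · · ·│4
3│· ♙ · · · ♘ · ·│3
2│♙ · ♙ ♙ ♙ ♙ ♙ ♙│2
1│♖ ♘ ♗ ♕ ♔ ♗ · ♖│1
  ─────────────────
  a b c d e f g h

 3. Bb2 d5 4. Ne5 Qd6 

  a b c d e f g h
  ─────────────────
8│♜ · ♝ · ♚ ♝ · ♜│8
7│♟ ♟ ♟ · ♟ ♟ ♟ ♟│7
6│· · ♞ ♛ · · · ♞│6
5│· · · ♟ ♘ · · ·│5
4│· · · · · · · ·│4
3│· ♙ · · · · · ·│3
2│♙ ♗ ♙ ♙ ♙ ♙ ♙ ♙│2
1│♖ ♘ · ♕ ♔ ♗ · ♖│1
  ─────────────────
  a b c d e f g h

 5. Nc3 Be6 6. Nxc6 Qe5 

  a b c d e f g h
  ─────────────────
8│♜ · · · ♚ ♝ · ♜│8
7│♟ ♟ ♟ · ♟ ♟ ♟ ♟│7
6│· · ♘ · ♝ · · ♞│6
5│· · · ♟ ♛ · · ·│5
4│· · · · · · · ·│4
3│· ♙ ♘ · · · · ·│3
2│♙ ♗ ♙ ♙ ♙ ♙ ♙ ♙│2
1│♖ · · ♕ ♔ ♗ · ♖│1
  ─────────────────
  a b c d e f g h

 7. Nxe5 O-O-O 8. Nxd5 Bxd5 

  a b c d e f g h
  ─────────────────
8│· · ♚ ♜ · ♝ · ♜│8
7│♟ ♟ ♟ · ♟ ♟ ♟ ♟│7
6│· · · · · · · ♞│6
5│· · · ♝ ♘ · · ·│5
4│· · · · · · · ·│4
3│· ♙ · · · · · ·│3
2│♙ ♗ ♙ ♙ ♙ ♙ ♙ ♙│2
1│♖ · · ♕ ♔ ♗ · ♖│1
  ─────────────────
  a b c d e f g h

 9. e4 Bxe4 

  a b c d e f g h
  ─────────────────
8│· · ♚ ♜ · ♝ · ♜│8
7│♟ ♟ ♟ · ♟ ♟ ♟ ♟│7
6│· · · · · · · ♞│6
5│· · · · ♘ · · ·│5
4│· · · · ♝ · · ·│4
3│· ♙ · · · · · ·│3
2│♙ ♗ ♙ ♙ · ♙ ♙ ♙│2
1│♖ · · ♕ ♔ ♗ · ♖│1
  ─────────────────
  a b c d e f g h


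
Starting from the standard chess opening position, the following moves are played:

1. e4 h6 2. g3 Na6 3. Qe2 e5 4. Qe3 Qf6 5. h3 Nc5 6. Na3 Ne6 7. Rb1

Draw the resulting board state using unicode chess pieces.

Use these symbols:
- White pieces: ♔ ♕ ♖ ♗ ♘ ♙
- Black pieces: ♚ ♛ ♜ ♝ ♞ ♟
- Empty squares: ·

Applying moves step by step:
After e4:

♜ ♞ ♝ ♛ ♚ ♝ ♞ ♜
♟ ♟ ♟ ♟ ♟ ♟ ♟ ♟
· · · · · · · ·
· · · · · · · ·
· · · · ♙ · · ·
· · · · · · · ·
♙ ♙ ♙ ♙ · ♙ ♙ ♙
♖ ♘ ♗ ♕ ♔ ♗ ♘ ♖


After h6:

♜ ♞ ♝ ♛ ♚ ♝ ♞ ♜
♟ ♟ ♟ ♟ ♟ ♟ ♟ ·
· · · · · · · ♟
· · · · · · · ·
· · · · ♙ · · ·
· · · · · · · ·
♙ ♙ ♙ ♙ · ♙ ♙ ♙
♖ ♘ ♗ ♕ ♔ ♗ ♘ ♖


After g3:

♜ ♞ ♝ ♛ ♚ ♝ ♞ ♜
♟ ♟ ♟ ♟ ♟ ♟ ♟ ·
· · · · · · · ♟
· · · · · · · ·
· · · · ♙ · · ·
· · · · · · ♙ ·
♙ ♙ ♙ ♙ · ♙ · ♙
♖ ♘ ♗ ♕ ♔ ♗ ♘ ♖


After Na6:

♜ · ♝ ♛ ♚ ♝ ♞ ♜
♟ ♟ ♟ ♟ ♟ ♟ ♟ ·
♞ · · · · · · ♟
· · · · · · · ·
· · · · ♙ · · ·
· · · · · · ♙ ·
♙ ♙ ♙ ♙ · ♙ · ♙
♖ ♘ ♗ ♕ ♔ ♗ ♘ ♖


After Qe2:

♜ · ♝ ♛ ♚ ♝ ♞ ♜
♟ ♟ ♟ ♟ ♟ ♟ ♟ ·
♞ · · · · · · ♟
· · · · · · · ·
· · · · ♙ · · ·
· · · · · · ♙ ·
♙ ♙ ♙ ♙ ♕ ♙ · ♙
♖ ♘ ♗ · ♔ ♗ ♘ ♖


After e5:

♜ · ♝ ♛ ♚ ♝ ♞ ♜
♟ ♟ ♟ ♟ · ♟ ♟ ·
♞ · · · · · · ♟
· · · · ♟ · · ·
· · · · ♙ · · ·
· · · · · · ♙ ·
♙ ♙ ♙ ♙ ♕ ♙ · ♙
♖ ♘ ♗ · ♔ ♗ ♘ ♖


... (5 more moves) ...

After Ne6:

♜ · ♝ · ♚ ♝ ♞ ♜
♟ ♟ ♟ ♟ · ♟ ♟ ·
· · · · ♞ ♛ · ♟
· · · · ♟ · · ·
· · · · ♙ · · ·
♘ · · · ♕ · ♙ ♙
♙ ♙ ♙ ♙ · ♙ · ·
♖ · ♗ · ♔ ♗ ♘ ♖


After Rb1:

♜ · ♝ · ♚ ♝ ♞ ♜
♟ ♟ ♟ ♟ · ♟ ♟ ·
· · · · ♞ ♛ · ♟
· · · · ♟ · · ·
· · · · ♙ · · ·
♘ · · · ♕ · ♙ ♙
♙ ♙ ♙ ♙ · ♙ · ·
· ♖ ♗ · ♔ ♗ ♘ ♖



  a b c d e f g h
  ─────────────────
8│♜ · ♝ · ♚ ♝ ♞ ♜│8
7│♟ ♟ ♟ ♟ · ♟ ♟ ·│7
6│· · · · ♞ ♛ · ♟│6
5│· · · · ♟ · · ·│5
4│· · · · ♙ · · ·│4
3│♘ · · · ♕ · ♙ ♙│3
2│♙ ♙ ♙ ♙ · ♙ · ·│2
1│· ♖ ♗ · ♔ ♗ ♘ ♖│1
  ─────────────────
  a b c d e f g h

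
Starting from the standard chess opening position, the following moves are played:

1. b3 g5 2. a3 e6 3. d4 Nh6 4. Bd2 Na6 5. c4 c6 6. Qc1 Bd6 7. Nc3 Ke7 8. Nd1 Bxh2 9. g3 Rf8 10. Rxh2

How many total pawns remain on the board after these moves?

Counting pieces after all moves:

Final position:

  a b c d e f g h
  ─────────────────
8│♜ · ♝ ♛ · ♜ · ·│8
7│♟ ♟ · ♟ ♚ ♟ · ♟│7
6│♞ · ♟ · ♟ · · ♞│6
5│· · · · · · ♟ ·│5
4│· · ♙ ♙ · · · ·│4
3│♙ ♙ · · · · ♙ ·│3
2│· · · ♗ ♙ ♙ · ♖│2
1│♖ · ♕ ♘ ♔ ♗ ♘ ·│1
  ─────────────────
  a b c d e f g h


15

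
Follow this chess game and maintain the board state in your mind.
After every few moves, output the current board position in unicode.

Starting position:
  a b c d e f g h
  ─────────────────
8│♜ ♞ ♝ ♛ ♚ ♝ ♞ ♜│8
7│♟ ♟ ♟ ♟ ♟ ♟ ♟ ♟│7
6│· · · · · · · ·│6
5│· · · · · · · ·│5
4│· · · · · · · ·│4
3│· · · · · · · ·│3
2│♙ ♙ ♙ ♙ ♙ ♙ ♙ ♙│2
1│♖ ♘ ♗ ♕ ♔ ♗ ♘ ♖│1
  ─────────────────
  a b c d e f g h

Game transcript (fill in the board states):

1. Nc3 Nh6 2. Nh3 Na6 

  a b c d e f g h
  ─────────────────
8│♜ · ♝ ♛ ♚ ♝ · ♜│8
7│♟ ♟ ♟ ♟ ♟ ♟ ♟ ♟│7
6│♞ · · · · · · ♞│6
5│· · · · · · · ·│5
4│· · · · · · · ·│4
3│· · ♘ · · · · ♘│3
2│♙ ♙ ♙ ♙ ♙ ♙ ♙ ♙│2
1│♖ · ♗ ♕ ♔ ♗ · ♖│1
  ─────────────────
  a b c d e f g h

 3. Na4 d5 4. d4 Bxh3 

  a b c d e f g h
  ─────────────────
8│♜ · · ♛ ♚ ♝ · ♜│8
7│♟ ♟ ♟ · ♟ ♟ ♟ ♟│7
6│♞ · · · · · · ♞│6
5│· · · ♟ · · · ·│5
4│♘ · · ♙ · · · ·│4
3│· · · · · · · ♝│3
2│♙ ♙ ♙ · ♙ ♙ ♙ ♙│2
1│♖ · ♗ ♕ ♔ ♗ · ♖│1
  ─────────────────
  a b c d e f g h

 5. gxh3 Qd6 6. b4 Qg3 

  a b c d e f g h
  ─────────────────
8│♜ · · · ♚ ♝ · ♜│8
7│♟ ♟ ♟ · ♟ ♟ ♟ ♟│7
6│♞ · · · · · · ♞│6
5│· · · ♟ · · · ·│5
4│♘ ♙ · ♙ · · · ·│4
3│· · · · · · ♛ ♙│3
2│♙ · ♙ · ♙ ♙ · ♙│2
1│♖ · ♗ ♕ ♔ ♗ · ♖│1
  ─────────────────
  a b c d e f g h



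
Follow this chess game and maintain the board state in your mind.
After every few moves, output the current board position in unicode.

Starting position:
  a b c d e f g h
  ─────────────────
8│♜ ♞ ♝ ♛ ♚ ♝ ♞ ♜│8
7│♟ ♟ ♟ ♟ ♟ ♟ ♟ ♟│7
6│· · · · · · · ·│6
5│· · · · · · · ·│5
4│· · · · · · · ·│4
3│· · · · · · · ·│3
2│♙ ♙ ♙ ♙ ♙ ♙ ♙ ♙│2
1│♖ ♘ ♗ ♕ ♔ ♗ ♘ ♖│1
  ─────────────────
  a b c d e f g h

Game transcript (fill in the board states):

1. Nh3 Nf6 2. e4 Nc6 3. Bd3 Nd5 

  a b c d e f g h
  ─────────────────
8│♜ · ♝ ♛ ♚ ♝ · ♜│8
7│♟ ♟ ♟ ♟ ♟ ♟ ♟ ♟│7
6│· · ♞ · · · · ·│6
5│· · · ♞ · · · ·│5
4│· · · · ♙ · · ·│4
3│· · · ♗ · · · ♘│3
2│♙ ♙ ♙ ♙ · ♙ ♙ ♙│2
1│♖ ♘ ♗ ♕ ♔ · · ♖│1
  ─────────────────
  a b c d e f g h

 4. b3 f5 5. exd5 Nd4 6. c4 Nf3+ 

  a b c d e f g h
  ─────────────────
8│♜ · ♝ ♛ ♚ ♝ · ♜│8
7│♟ ♟ ♟ ♟ ♟ · ♟ ♟│7
6│· · · · · · · ·│6
5│· · · ♙ · ♟ · ·│5
4│· · ♙ · · · · ·│4
3│· ♙ · ♗ · ♞ · ♘│3
2│♙ · · ♙ · ♙ ♙ ♙│2
1│♖ ♘ ♗ ♕ ♔ · · ♖│1
  ─────────────────
  a b c d e f g h

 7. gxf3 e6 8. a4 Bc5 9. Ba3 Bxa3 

  a b c d e f g h
  ─────────────────
8│♜ · ♝ ♛ ♚ · · ♜│8
7│♟ ♟ ♟ ♟ · · ♟ ♟│7
6│· · · · ♟ · · ·│6
5│· · · ♙ · ♟ · ·│5
4│♙ · ♙ · · · · ·│4
3│♝ ♙ · ♗ · ♙ · ♘│3
2│· · · ♙ · ♙ · ♙│2
1│♖ ♘ · ♕ ♔ · · ♖│1
  ─────────────────
  a b c d e f g h

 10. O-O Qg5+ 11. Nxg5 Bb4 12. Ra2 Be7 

  a b c d e f g h
  ─────────────────
8│♜ · ♝ · ♚ · · ♜│8
7│♟ ♟ ♟ ♟ ♝ · ♟ ♟│7
6│· · · · ♟ · · ·│6
5│· · · ♙ · ♟ ♘ ·│5
4│♙ · ♙ · · · · ·│4
3│· ♙ · ♗ · ♙ · ·│3
2│♖ · · ♙ · ♙ · ♙│2
1│· ♘ · ♕ · ♖ ♔ ·│1
  ─────────────────
  a b c d e f g h

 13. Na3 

  a b c d e f g h
  ─────────────────
8│♜ · ♝ · ♚ · · ♜│8
7│♟ ♟ ♟ ♟ ♝ · ♟ ♟│7
6│· · · · ♟ · · ·│6
5│· · · ♙ · ♟ ♘ ·│5
4│♙ · ♙ · · · · ·│4
3│♘ ♙ · ♗ · ♙ · ·│3
2│♖ · · ♙ · ♙ · ♙│2
1│· · · ♕ · ♖ ♔ ·│1
  ─────────────────
  a b c d e f g h


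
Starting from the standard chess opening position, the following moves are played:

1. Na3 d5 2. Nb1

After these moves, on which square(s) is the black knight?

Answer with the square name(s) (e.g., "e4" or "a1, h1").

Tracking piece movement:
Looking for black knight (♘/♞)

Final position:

  a b c d e f g h
  ─────────────────
8│♜ ♞ ♝ ♛ ♚ ♝ ♞ ♜│8
7│♟ ♟ ♟ · ♟ ♟ ♟ ♟│7
6│· · · · · · · ·│6
5│· · · ♟ · · · ·│5
4│· · · · · · · ·│4
3│· · · · · · · ·│3
2│♙ ♙ ♙ ♙ ♙ ♙ ♙ ♙│2
1│♖ ♘ ♗ ♕ ♔ ♗ ♘ ♖│1
  ─────────────────
  a b c d e f g h


b8, g8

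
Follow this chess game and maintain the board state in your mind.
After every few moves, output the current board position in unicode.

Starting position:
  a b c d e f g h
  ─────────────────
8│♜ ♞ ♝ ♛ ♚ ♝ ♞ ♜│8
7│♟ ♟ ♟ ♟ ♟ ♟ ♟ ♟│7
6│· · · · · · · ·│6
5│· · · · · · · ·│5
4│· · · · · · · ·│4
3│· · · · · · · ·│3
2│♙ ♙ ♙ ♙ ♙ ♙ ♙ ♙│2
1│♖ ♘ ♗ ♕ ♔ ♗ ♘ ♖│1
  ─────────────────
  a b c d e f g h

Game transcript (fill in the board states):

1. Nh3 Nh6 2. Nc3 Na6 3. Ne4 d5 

  a b c d e f g h
  ─────────────────
8│♜ · ♝ ♛ ♚ ♝ · ♜│8
7│♟ ♟ ♟ · ♟ ♟ ♟ ♟│7
6│♞ · · · · · · ♞│6
5│· · · ♟ · · · ·│5
4│· · · · ♘ · · ·│4
3│· · · · · · · ♘│3
2│♙ ♙ ♙ ♙ ♙ ♙ ♙ ♙│2
1│♖ · ♗ ♕ ♔ ♗ · ♖│1
  ─────────────────
  a b c d e f g h

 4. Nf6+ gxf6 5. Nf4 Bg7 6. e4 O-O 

  a b c d e f g h
  ─────────────────
8│♜ · ♝ ♛ · ♜ ♚ ·│8
7│♟ ♟ ♟ · ♟ ♟ ♝ ♟│7
6│♞ · · · · ♟ · ♞│6
5│· · · ♟ · · · ·│5
4│· · · · ♙ ♘ · ·│4
3│· · · · · · · ·│3
2│♙ ♙ ♙ ♙ · ♙ ♙ ♙│2
1│♖ · ♗ ♕ ♔ ♗ · ♖│1
  ─────────────────
  a b c d e f g h

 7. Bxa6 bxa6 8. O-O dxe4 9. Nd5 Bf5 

  a b c d e f g h
  ─────────────────
8│♜ · · ♛ · ♜ ♚ ·│8
7│♟ · ♟ · ♟ ♟ ♝ ♟│7
6│♟ · · · · ♟ · ♞│6
5│· · · ♘ · ♝ · ·│5
4│· · · · ♟ · · ·│4
3│· · · · · · · ·│3
2│♙ ♙ ♙ ♙ · ♙ ♙ ♙│2
1│♖ · ♗ ♕ · ♖ ♔ ·│1
  ─────────────────
  a b c d e f g h

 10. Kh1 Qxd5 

  a b c d e f g h
  ─────────────────
8│♜ · · · · ♜ ♚ ·│8
7│♟ · ♟ · ♟ ♟ ♝ ♟│7
6│♟ · · · · ♟ · ♞│6
5│· · · ♛ · ♝ · ·│5
4│· · · · ♟ · · ·│4
3│· · · · · · · ·│3
2│♙ ♙ ♙ ♙ · ♙ ♙ ♙│2
1│♖ · ♗ ♕ · ♖ · ♔│1
  ─────────────────
  a b c d e f g h
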